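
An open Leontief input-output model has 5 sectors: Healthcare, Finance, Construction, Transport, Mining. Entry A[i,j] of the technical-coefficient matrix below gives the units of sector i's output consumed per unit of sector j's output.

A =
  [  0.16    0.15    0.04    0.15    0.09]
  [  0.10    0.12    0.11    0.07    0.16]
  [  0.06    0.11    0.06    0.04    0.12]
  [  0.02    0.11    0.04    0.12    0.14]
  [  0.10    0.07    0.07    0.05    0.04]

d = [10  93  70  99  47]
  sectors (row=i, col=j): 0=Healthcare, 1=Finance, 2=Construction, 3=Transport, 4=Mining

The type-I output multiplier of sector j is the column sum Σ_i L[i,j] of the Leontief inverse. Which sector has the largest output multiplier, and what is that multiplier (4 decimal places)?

Finance (2.0341)

Form M = I − A:
  [  0.84   -0.15   -0.04   -0.15   -0.09]
  [ -0.10    0.88   -0.11   -0.07   -0.16]
  [ -0.06   -0.11    0.94   -0.04   -0.12]
  [ -0.02   -0.11   -0.04    0.88   -0.14]
  [ -0.10   -0.07   -0.07   -0.05    0.96]
Leontief inverse L = M⁻¹:
  [  1.2636    0.2786    0.1133    0.2550    0.2162]
  [  0.1952    1.2328    0.1792    0.1548    0.2687]
  [  0.1275    0.1884    1.1101    0.0983    0.1965]
  [  0.0843    0.1917    0.0930    1.1829    0.2240]
  [  0.1595    0.1426    0.1107    0.1066    1.1098]
Total output x = L · d:
  x_0 = 1.2636·10 + 0.2786·93 + 0.1133·70 + 0.2550·99 + 0.2162·47 = 81.8863
  x_1 = 0.1952·10 + 1.2328·93 + 0.1792·70 + 0.1548·99 + 0.2687·47 = 157.0904
  x_2 = 0.1275·10 + 0.1884·93 + 1.1101·70 + 0.0983·99 + 0.1965·47 = 115.4729
  x_3 = 0.0843·10 + 0.1917·93 + 0.0930·70 + 1.1829·99 + 0.2240·47 = 152.8201
  x_4 = 0.1595·10 + 0.1426·93 + 0.1107·70 + 0.1066·99 + 1.1098·47 = 85.3219
Output multipliers (column sums of L):
  Healthcare: 1.8301
  Finance: 2.0341
  Construction: 1.6063
  Transport: 1.7976
  Mining: 2.0152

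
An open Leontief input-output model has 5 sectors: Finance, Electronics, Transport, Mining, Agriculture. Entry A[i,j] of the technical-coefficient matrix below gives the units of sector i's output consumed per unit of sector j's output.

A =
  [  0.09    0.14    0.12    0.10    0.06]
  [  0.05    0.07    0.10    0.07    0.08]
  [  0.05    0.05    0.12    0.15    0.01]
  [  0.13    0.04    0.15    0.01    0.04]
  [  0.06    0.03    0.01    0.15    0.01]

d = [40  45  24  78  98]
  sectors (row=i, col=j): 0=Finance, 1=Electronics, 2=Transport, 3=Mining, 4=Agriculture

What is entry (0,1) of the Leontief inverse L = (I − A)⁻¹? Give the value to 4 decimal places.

Form M = I − A:
  [  0.91   -0.14   -0.12   -0.10   -0.06]
  [ -0.05    0.93   -0.10   -0.07   -0.08]
  [ -0.05   -0.05    0.88   -0.15   -0.01]
  [ -0.13   -0.04   -0.15    0.99   -0.04]
  [ -0.06   -0.03   -0.01   -0.15    0.99]
Leontief inverse L = M⁻¹:
  [  1.1527    0.1955    0.2106    0.1765    0.0949]
  [  0.0947    1.1070    0.1616    0.1278    0.1020]
  [  0.1018    0.0894    1.1954    0.2028    0.0337]
  [  0.1747    0.0863    0.2178    1.0764    0.0633]
  [  0.1002    0.0594    0.0627    0.1797    1.0289]
Total output x = L · d:
  x_0 = 1.1527·40 + 0.1955·45 + 0.2106·24 + 0.1765·78 + 0.0949·98 = 83.0312
  x_1 = 0.0947·40 + 1.1070·45 + 0.1616·24 + 0.1278·78 + 0.1020·98 = 77.4437
  x_2 = 0.1018·40 + 0.0894·45 + 1.1954·24 + 0.2028·78 + 0.0337·98 = 55.9014
  x_3 = 0.1747·40 + 0.0863·45 + 0.2178·24 + 1.0764·78 + 0.0633·98 = 106.2610
  x_4 = 0.1002·40 + 0.0594·45 + 0.0627·24 + 0.1797·78 + 1.0289·98 = 123.0337

L[0,1] = 0.1955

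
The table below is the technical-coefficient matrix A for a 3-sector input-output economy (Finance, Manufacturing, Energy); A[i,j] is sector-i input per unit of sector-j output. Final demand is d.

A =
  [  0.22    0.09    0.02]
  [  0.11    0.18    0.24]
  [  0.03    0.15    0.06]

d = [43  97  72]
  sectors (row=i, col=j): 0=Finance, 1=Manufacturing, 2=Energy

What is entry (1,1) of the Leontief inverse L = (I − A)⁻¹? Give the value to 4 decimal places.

Form M = I − A:
  [  0.78   -0.09   -0.02]
  [ -0.11    0.82   -0.24]
  [ -0.03   -0.15    0.94]
Leontief inverse L = M⁻¹:
  [  1.3066    0.1558    0.0676]
  [  0.1967    1.3027    0.3368]
  [  0.0731    0.2128    1.1197]
Total output x = L · d:
  x_0 = 1.3066·43 + 0.1558·97 + 0.0676·72 = 76.1594
  x_1 = 0.1967·43 + 1.3027·97 + 0.3368·72 = 159.0681
  x_2 = 0.0731·43 + 0.2128·97 + 1.1197·72 = 104.4096

L[1,1] = 1.3027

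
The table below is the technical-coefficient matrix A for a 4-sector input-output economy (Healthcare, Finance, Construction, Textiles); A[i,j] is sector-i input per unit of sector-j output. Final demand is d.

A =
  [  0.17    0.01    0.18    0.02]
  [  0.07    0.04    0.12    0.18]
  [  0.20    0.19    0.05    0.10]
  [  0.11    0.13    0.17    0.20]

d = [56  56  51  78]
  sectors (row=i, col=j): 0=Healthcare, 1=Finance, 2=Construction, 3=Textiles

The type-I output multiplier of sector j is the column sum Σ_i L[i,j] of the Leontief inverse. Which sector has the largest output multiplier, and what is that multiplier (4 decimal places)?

Healthcare (2.0932)

Form M = I − A:
  [  0.83   -0.01   -0.18   -0.02]
  [ -0.07    0.96   -0.12   -0.18]
  [ -0.20   -0.19    0.95   -0.10]
  [ -0.11   -0.13   -0.17    0.80]
Leontief inverse L = M⁻¹:
  [  1.2871    0.0778    0.2686    0.0833]
  [  0.1885    1.1280    0.2296    0.2872]
  [  0.3381    0.2684    1.1895    0.2175]
  [  0.2795    0.2510    0.3270    1.3543]
Total output x = L · d:
  x_0 = 1.2871·56 + 0.0778·56 + 0.2686·51 + 0.0833·78 = 96.6342
  x_1 = 0.1885·56 + 1.1280·56 + 0.2296·51 + 0.2872·78 = 107.8339
  x_2 = 0.3381·56 + 0.2684·56 + 1.1895·51 + 0.2175·78 = 111.5976
  x_3 = 0.2795·56 + 0.2510·56 + 0.3270·51 + 1.3543·78 = 152.0247
Output multipliers (column sums of L):
  Healthcare: 2.0932
  Finance: 1.7253
  Construction: 2.0147
  Textiles: 1.9424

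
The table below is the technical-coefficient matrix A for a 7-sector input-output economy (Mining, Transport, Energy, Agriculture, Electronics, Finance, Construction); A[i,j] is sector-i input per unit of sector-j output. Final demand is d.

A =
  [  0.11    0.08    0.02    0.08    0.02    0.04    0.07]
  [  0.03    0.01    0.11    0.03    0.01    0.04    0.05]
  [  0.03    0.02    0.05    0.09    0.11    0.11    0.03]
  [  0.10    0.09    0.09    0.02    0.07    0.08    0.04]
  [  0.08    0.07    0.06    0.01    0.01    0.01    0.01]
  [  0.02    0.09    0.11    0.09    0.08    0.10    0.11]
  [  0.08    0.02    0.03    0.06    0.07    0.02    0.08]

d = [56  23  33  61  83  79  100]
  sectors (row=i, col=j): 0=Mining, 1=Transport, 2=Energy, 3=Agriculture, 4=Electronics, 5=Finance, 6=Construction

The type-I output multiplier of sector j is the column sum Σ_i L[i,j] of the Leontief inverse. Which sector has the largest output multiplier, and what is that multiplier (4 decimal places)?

Energy (1.7861)

Form M = I − A:
  [  0.89   -0.08   -0.02   -0.08   -0.02   -0.04   -0.07]
  [ -0.03    0.99   -0.11   -0.03   -0.01   -0.04   -0.05]
  [ -0.03   -0.02    0.95   -0.09   -0.11   -0.11   -0.03]
  [ -0.10   -0.09   -0.09    0.98   -0.07   -0.08   -0.04]
  [ -0.08   -0.07   -0.06   -0.01    0.99   -0.01   -0.01]
  [ -0.02   -0.09   -0.11   -0.09   -0.08    0.90   -0.11]
  [ -0.08   -0.02   -0.03   -0.06   -0.07   -0.02    0.92]
Leontief inverse L = M⁻¹:
  [  1.1599    0.1191    0.0656    0.1190    0.0546    0.0785    0.1120]
  [  0.0589    1.0345    0.1405    0.0613    0.0430    0.0734    0.0772]
  [  0.0777    0.0668    1.1043    0.1301    0.1518    0.1562    0.0715]
  [  0.1502    0.1335    0.1445    1.0683    0.1125    0.1284    0.0864]
  [  0.1062    0.0902    0.0861    0.0350    1.0303    0.0345    0.0326]
  [  0.0808    0.1422    0.1805    0.1458    0.1390    1.1613    0.1665]
  [  0.1243    0.0537    0.0647    0.0914    0.0994    0.0498    1.1124]
Total output x = L · d:
  x_0 = 1.1599·56 + 0.1191·23 + 0.0656·33 + 0.1190·61 + 0.0546·83 + 0.0785·79 + 0.1120·100 = 99.0568
  x_1 = 0.0589·56 + 1.0345·23 + 0.1405·33 + 0.0613·61 + 0.0430·83 + 0.0734·79 + 0.0772·100 = 52.5571
  x_2 = 0.0777·56 + 0.0668·23 + 1.1043·33 + 0.1301·61 + 0.1518·83 + 0.1562·79 + 0.0715·100 = 82.3571
  x_3 = 0.1502·56 + 0.1335·23 + 0.1445·33 + 1.0683·61 + 0.1125·83 + 0.1284·79 + 0.0864·100 = 109.5330
  x_4 = 0.1062·56 + 0.0902·23 + 0.0861·33 + 0.0350·61 + 1.0303·83 + 0.0345·79 + 0.0326·100 = 104.5044
  x_5 = 0.0808·56 + 0.1422·23 + 0.1805·33 + 0.1458·61 + 0.1390·83 + 1.1613·79 + 0.1665·100 = 142.5726
  x_6 = 0.1243·56 + 0.0537·23 + 0.0647·33 + 0.0914·61 + 0.0994·83 + 0.0498·79 + 1.1124·100 = 139.3317
Output multipliers (column sums of L):
  Mining: 1.7580
  Transport: 1.6400
  Energy: 1.7861
  Agriculture: 1.6508
  Electronics: 1.6306
  Finance: 1.6822
  Construction: 1.6587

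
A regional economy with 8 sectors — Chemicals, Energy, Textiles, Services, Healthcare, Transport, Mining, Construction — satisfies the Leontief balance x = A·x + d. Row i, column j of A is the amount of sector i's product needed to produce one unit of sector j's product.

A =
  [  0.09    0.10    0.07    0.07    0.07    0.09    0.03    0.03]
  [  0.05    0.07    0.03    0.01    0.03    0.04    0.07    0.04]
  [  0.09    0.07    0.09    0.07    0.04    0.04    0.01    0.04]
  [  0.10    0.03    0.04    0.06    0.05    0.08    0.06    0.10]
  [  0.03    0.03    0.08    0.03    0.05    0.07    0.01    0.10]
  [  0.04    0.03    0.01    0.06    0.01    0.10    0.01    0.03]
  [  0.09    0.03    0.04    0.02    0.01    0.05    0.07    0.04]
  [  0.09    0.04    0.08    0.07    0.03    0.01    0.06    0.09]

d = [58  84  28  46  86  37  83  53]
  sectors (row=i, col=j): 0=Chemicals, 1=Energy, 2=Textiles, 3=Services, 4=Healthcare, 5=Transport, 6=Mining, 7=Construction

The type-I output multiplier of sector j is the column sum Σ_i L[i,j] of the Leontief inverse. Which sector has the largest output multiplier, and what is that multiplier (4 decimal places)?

Form M = I − A:
  [  0.91   -0.10   -0.07   -0.07   -0.07   -0.09   -0.03   -0.03]
  [ -0.05    0.93   -0.03   -0.01   -0.03   -0.04   -0.07   -0.04]
  [ -0.09   -0.07    0.91   -0.07   -0.04   -0.04   -0.01   -0.04]
  [ -0.10   -0.03   -0.04    0.94   -0.05   -0.08   -0.06   -0.10]
  [ -0.03   -0.03   -0.08   -0.03    0.95   -0.07   -0.01   -0.10]
  [ -0.04   -0.03   -0.01   -0.06   -0.01    0.90   -0.01   -0.03]
  [ -0.09   -0.03   -0.04   -0.02   -0.01   -0.05    0.93   -0.04]
  [ -0.09   -0.04   -0.08   -0.07   -0.03   -0.01   -0.06    0.91]
Leontief inverse L = M⁻¹:
  [  1.1568    0.1512    0.1202    0.1173    0.1061    0.1510    0.0656    0.0825]
  [  0.0917    1.1009    0.0605    0.0366    0.0500    0.0740    0.0947    0.0702]
  [  0.1497    0.1154    1.1357    0.1121    0.0724    0.0893    0.0402    0.0849]
  [  0.1685    0.0775    0.0908    1.1088    0.0843    0.1365    0.0960    0.1528]
  [  0.0808    0.0655    0.1211    0.0684    1.0754    0.1096    0.0351    0.1417]
  [  0.0750    0.0542    0.0325    0.0868    0.0272    1.1345    0.0286    0.0575]
  [  0.1366    0.0641    0.0731    0.0515    0.0326    0.0885    1.0945    0.0708]
  [  0.1571    0.0864    0.1305    0.1150    0.0634    0.0585    0.0952    1.1393]
Total output x = L · d:
  x_0 = 1.1568·58 + 0.1512·84 + 0.1202·28 + 0.1173·46 + 0.1061·86 + 0.1510·37 + 0.0656·83 + 0.0825·53 = 113.0855
  x_1 = 0.0917·58 + 1.1009·84 + 0.0605·28 + 0.0366·46 + 0.0500·86 + 0.0740·37 + 0.0947·83 + 0.0702·53 = 119.7916
  x_2 = 0.1497·58 + 0.1154·84 + 1.1357·28 + 0.1121·46 + 0.0724·86 + 0.0893·37 + 0.0402·83 + 0.0849·53 = 72.7021
  x_3 = 0.1685·58 + 0.0775·84 + 0.0908·28 + 1.1088·46 + 0.0843·86 + 0.1365·37 + 0.0960·83 + 0.1528·53 = 98.1958
  x_4 = 0.0808·58 + 0.0655·84 + 0.1211·28 + 0.0684·46 + 1.0754·86 + 0.1096·37 + 0.0351·83 + 0.1417·53 = 123.6869
  x_5 = 0.0750·58 + 0.0542·84 + 0.0325·28 + 0.0868·46 + 0.0272·86 + 1.1345·37 + 0.0286·83 + 0.0575·53 = 63.5481
  x_6 = 0.1366·58 + 0.0641·84 + 0.0731·28 + 0.0515·46 + 0.0326·86 + 0.0885·37 + 1.0945·83 + 0.0708·53 = 118.3940
  x_7 = 0.1571·58 + 0.0864·84 + 0.1305·28 + 0.1150·46 + 0.0634·86 + 0.0585·37 + 0.0952·83 + 1.1393·53 = 101.2186
Output multipliers (column sums of L):
  Chemicals: 2.0162
  Energy: 1.7152
  Textiles: 1.7646
  Services: 1.6964
  Healthcare: 1.5115
  Transport: 1.8418
  Mining: 1.5500
  Construction: 1.7997

Chemicals (2.0162)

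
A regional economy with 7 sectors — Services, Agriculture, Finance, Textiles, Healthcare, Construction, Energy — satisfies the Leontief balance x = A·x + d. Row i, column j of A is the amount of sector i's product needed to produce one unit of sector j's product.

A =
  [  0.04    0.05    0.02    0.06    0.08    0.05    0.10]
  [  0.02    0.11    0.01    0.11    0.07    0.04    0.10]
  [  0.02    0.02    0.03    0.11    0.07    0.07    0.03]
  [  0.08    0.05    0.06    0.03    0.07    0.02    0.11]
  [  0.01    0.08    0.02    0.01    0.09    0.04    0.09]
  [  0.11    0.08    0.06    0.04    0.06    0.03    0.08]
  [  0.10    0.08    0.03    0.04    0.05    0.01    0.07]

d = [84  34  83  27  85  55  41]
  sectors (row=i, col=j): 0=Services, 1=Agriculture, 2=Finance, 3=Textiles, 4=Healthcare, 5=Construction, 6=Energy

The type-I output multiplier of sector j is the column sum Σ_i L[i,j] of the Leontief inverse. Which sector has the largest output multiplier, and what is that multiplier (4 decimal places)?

Energy (1.9827)

Form M = I − A:
  [  0.96   -0.05   -0.02   -0.06   -0.08   -0.05   -0.10]
  [ -0.02    0.89   -0.01   -0.11   -0.07   -0.04   -0.10]
  [ -0.02   -0.02    0.97   -0.11   -0.07   -0.07   -0.03]
  [ -0.08   -0.05   -0.06    0.97   -0.07   -0.02   -0.11]
  [ -0.01   -0.08   -0.02   -0.01    0.91   -0.04   -0.09]
  [ -0.11   -0.08   -0.06   -0.04   -0.06    0.97   -0.08]
  [ -0.10   -0.08   -0.03   -0.04   -0.05   -0.01    0.93]
Leontief inverse L = M⁻¹:
  [  1.0782    0.0986    0.0409    0.0932    0.1260    0.0713    0.1572]
  [  0.0639    1.1685    0.0344    0.1512    0.1233    0.0639    0.1689]
  [  0.0544    0.0597    1.0515    0.1376    0.1112    0.0894    0.0809]
  [  0.1165    0.0980    0.0798    1.0682    0.1182    0.0444    0.1673]
  [  0.0395    0.1245    0.0358    0.0404    1.1292    0.0586    0.1379]
  [  0.1490    0.1333    0.0819    0.0844    0.1139    1.0580    0.1450]
  [  0.1319    0.1254    0.0475    0.0765    0.0948    0.0325    1.1255]
Total output x = L · d:
  x_0 = 1.0782·84 + 0.0986·34 + 0.0409·83 + 0.0932·27 + 0.1260·85 + 0.0713·55 + 0.1572·41 = 120.9149
  x_1 = 0.0639·84 + 1.1685·34 + 0.0344·83 + 0.1512·27 + 0.1233·85 + 0.0639·55 + 0.1689·41 = 72.9536
  x_2 = 0.0544·84 + 0.0597·34 + 1.0515·83 + 0.1376·27 + 0.1112·85 + 0.0894·55 + 0.0809·41 = 115.2779
  x_3 = 0.1165·84 + 0.0980·34 + 0.0798·83 + 1.0682·27 + 0.1182·85 + 0.0444·55 + 0.1673·41 = 67.9349
  x_4 = 0.0395·84 + 0.1245·34 + 0.0358·83 + 0.0404·27 + 1.1292·85 + 0.0586·55 + 0.1379·41 = 116.4712
  x_5 = 0.1490·84 + 0.1333·34 + 0.0819·83 + 0.0844·27 + 0.1139·85 + 1.0580·55 + 0.1450·41 = 99.9448
  x_6 = 0.1319·84 + 0.1254·34 + 0.0475·83 + 0.0765·27 + 0.0948·85 + 0.0325·55 + 1.1255·41 = 77.3403
Output multipliers (column sums of L):
  Services: 1.6335
  Agriculture: 1.8080
  Finance: 1.3719
  Textiles: 1.6515
  Healthcare: 1.8166
  Construction: 1.4181
  Energy: 1.9827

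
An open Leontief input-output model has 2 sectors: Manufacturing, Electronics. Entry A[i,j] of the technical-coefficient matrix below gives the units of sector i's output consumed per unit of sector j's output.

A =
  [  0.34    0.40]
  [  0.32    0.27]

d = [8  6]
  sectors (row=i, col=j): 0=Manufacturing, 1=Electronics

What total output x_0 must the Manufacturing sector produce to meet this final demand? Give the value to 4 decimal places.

Form M = I − A:
  [  0.66   -0.40]
  [ -0.32    0.73]
Leontief inverse L = M⁻¹:
  [  2.0633    1.1306]
  [  0.9045    1.8655]
Total output x = L · d:
  x_0 = 2.0633·8 + 1.1306·6 = 23.2900
  x_1 = 0.9045·8 + 1.8655·6 = 18.4285

23.2900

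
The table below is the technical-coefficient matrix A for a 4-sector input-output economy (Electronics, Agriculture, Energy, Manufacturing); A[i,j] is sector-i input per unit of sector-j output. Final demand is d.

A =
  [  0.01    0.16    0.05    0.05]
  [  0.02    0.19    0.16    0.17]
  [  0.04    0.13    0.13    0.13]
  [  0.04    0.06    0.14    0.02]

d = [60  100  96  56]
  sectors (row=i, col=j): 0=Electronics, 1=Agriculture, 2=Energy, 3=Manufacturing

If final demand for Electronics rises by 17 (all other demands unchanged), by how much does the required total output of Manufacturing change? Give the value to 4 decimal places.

0.9129

Form M = I − A:
  [  0.99   -0.16   -0.05   -0.05]
  [ -0.02    0.81   -0.16   -0.17]
  [ -0.04   -0.13    0.87   -0.13]
  [ -0.04   -0.06   -0.14    0.98]
Leontief inverse L = M⁻¹:
  [  1.0239    0.2292    0.1183    0.1077]
  [  0.0489    1.3101    0.2868    0.2678]
  [  0.0624    0.2245    1.2273    0.2049]
  [  0.0537    0.1216    0.1977    1.0705]
Total output x = L · d:
  x_0 = 1.0239·60 + 0.2292·100 + 0.1183·96 + 0.1077·56 = 101.7435
  x_1 = 0.0489·60 + 1.3101·100 + 0.2868·96 + 0.2678·56 = 176.4761
  x_2 = 0.0624·60 + 0.2245·100 + 1.2273·96 + 0.2049·56 = 155.4854
  x_3 = 0.0537·60 + 0.1216·100 + 0.1977·96 + 1.0705·56 = 94.3125
Δx_3 = L[3,0] · Δd_0 = 0.0537 · 17 = 0.9129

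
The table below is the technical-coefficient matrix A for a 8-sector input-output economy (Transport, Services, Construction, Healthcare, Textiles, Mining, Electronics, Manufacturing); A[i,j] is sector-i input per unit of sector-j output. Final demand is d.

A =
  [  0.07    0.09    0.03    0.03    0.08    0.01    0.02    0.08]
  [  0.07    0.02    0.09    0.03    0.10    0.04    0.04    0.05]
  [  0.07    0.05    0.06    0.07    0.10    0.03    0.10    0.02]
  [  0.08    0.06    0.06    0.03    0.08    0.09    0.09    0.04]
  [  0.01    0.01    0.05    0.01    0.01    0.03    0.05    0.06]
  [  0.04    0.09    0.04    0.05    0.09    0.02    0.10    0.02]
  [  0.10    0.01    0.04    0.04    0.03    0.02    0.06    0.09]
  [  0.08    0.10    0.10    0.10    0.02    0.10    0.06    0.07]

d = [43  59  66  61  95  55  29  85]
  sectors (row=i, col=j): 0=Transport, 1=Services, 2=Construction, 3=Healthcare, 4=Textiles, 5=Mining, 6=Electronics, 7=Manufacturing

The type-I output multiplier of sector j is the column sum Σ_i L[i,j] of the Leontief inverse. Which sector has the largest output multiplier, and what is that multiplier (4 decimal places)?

Form M = I − A:
  [  0.93   -0.09   -0.03   -0.03   -0.08   -0.01   -0.02   -0.08]
  [ -0.07    0.98   -0.09   -0.03   -0.10   -0.04   -0.04   -0.05]
  [ -0.07   -0.05    0.94   -0.07   -0.10   -0.03   -0.10   -0.02]
  [ -0.08   -0.06   -0.06    0.97   -0.08   -0.09   -0.09   -0.04]
  [ -0.01   -0.01   -0.05   -0.01    0.99   -0.03   -0.05   -0.06]
  [ -0.04   -0.09   -0.04   -0.05   -0.09    0.98   -0.10   -0.02]
  [ -0.10   -0.01   -0.04   -0.04   -0.03   -0.02    0.94   -0.09]
  [ -0.08   -0.10   -0.10   -0.10   -0.02   -0.10   -0.06    0.93]
Leontief inverse L = M⁻¹:
  [  1.1164    0.1285    0.0760    0.0626    0.1241    0.0422    0.0622    0.1222]
  [  0.1175    1.0602    0.1338    0.0644    0.1463    0.0702    0.0892    0.0923]
  [  0.1262    0.0907    1.1080    0.1051    0.1516    0.0635    0.1538    0.0701]
  [  0.1393    0.1077    0.1118    1.0701    0.1375    0.1241    0.1483    0.0921]
  [  0.0401    0.0340    0.0761    0.0329    1.0357    0.0490    0.0792    0.0839]
  [  0.0908    0.1237    0.0851    0.0811    0.1362    1.0503    0.1472    0.0654]
  [  0.1496    0.0528    0.0817    0.0748    0.0725    0.0514    1.1029    0.1332]
  [  0.1575    0.1638    0.1681    0.1529    0.0991    0.1487    0.1361    1.1306]
Total output x = L · d:
  x_0 = 1.1164·43 + 0.1285·59 + 0.0760·66 + 0.0626·61 + 0.1241·95 + 0.0422·55 + 0.0622·29 + 0.1222·85 = 90.7249
  x_1 = 0.1175·43 + 1.0602·59 + 0.1338·66 + 0.0644·61 + 0.1463·95 + 0.0702·55 + 0.0892·29 + 0.0923·85 = 108.5536
  x_2 = 0.1262·43 + 0.0907·59 + 1.1080·66 + 0.1051·61 + 0.1516·95 + 0.0635·55 + 0.1538·29 + 0.0701·85 = 118.6255
  x_3 = 0.1393·43 + 0.1077·59 + 0.1118·66 + 1.0701·61 + 0.1375·95 + 0.1241·55 + 0.1483·29 + 0.0921·85 = 117.0148
  x_4 = 0.0401·43 + 0.0340·59 + 0.0761·66 + 0.0329·61 + 1.0357·95 + 0.0490·55 + 0.0792·29 + 0.0839·85 = 121.2720
  x_5 = 0.0908·43 + 0.1237·59 + 0.0851·66 + 0.0811·61 + 0.1362·95 + 1.0503·55 + 0.1472·29 + 0.0654·85 = 102.2974
  x_6 = 0.1496·43 + 0.0528·59 + 0.0817·66 + 0.0748·61 + 0.0725·95 + 0.0514·55 + 1.1029·29 + 0.1332·85 = 72.5241
  x_7 = 0.1575·43 + 0.1638·59 + 0.1681·66 + 0.1529·61 + 0.0991·95 + 0.1487·55 + 0.1361·29 + 1.1306·85 = 154.4989
Output multipliers (column sums of L):
  Transport: 1.9373
  Services: 1.7614
  Construction: 1.8406
  Healthcare: 1.6438
  Textiles: 1.9030
  Mining: 1.5994
  Electronics: 1.9188
  Manufacturing: 1.7898

Transport (1.9373)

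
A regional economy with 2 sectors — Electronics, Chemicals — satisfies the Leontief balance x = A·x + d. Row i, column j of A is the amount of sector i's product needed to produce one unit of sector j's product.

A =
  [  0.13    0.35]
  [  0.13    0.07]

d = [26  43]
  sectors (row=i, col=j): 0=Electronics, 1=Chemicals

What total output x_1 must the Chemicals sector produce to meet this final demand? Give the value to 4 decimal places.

Form M = I − A:
  [  0.87   -0.35]
  [ -0.13    0.93]
Leontief inverse L = M⁻¹:
  [  1.2179    0.4584]
  [  0.1702    1.1393]
Total output x = L · d:
  x_0 = 1.2179·26 + 0.4584·43 = 51.3751
  x_1 = 0.1702·26 + 1.1393·43 = 53.4180

53.4180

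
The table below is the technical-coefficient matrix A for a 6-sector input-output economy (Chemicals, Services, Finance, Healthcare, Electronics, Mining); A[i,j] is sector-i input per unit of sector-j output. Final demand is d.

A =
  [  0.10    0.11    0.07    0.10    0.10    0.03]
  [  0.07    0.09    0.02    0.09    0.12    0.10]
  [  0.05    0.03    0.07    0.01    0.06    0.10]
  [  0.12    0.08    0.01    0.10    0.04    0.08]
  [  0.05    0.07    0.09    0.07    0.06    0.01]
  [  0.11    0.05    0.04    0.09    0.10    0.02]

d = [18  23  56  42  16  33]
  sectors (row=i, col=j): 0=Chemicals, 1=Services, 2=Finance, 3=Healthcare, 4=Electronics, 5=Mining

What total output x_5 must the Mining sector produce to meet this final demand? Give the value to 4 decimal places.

Form M = I − A:
  [  0.90   -0.11   -0.07   -0.10   -0.10   -0.03]
  [ -0.07    0.91   -0.02   -0.09   -0.12   -0.10]
  [ -0.05   -0.03    0.93   -0.01   -0.06   -0.10]
  [ -0.12   -0.08   -0.01    0.90   -0.04   -0.08]
  [ -0.05   -0.07   -0.09   -0.07    0.94   -0.01]
  [ -0.11   -0.05   -0.04   -0.09   -0.10    0.98]
Leontief inverse L = M⁻¹:
  [  1.1735    0.1783    0.1140    0.1709    0.1708    0.0814]
  [  0.1427    1.1548    0.0617    0.1611    0.1887    0.1436]
  [  0.0944    0.0671    1.0999    0.0503    0.1045    0.1271]
  [  0.1897    0.1417    0.0451    1.1670    0.1037    0.1212]
  [  0.0980    0.1136    0.1202    0.1144    1.1063    0.0475]
  [  0.1703    0.1063    0.0773    0.1483    0.1555    1.0580]
Total output x = L · d:
  x_0 = 1.1735·18 + 0.1783·23 + 0.1140·56 + 0.1709·42 + 0.1708·16 + 0.0814·33 = 44.2091
  x_1 = 0.1427·18 + 1.1548·23 + 0.0617·56 + 0.1611·42 + 0.1887·16 + 0.1436·33 = 47.1073
  x_2 = 0.0944·18 + 0.0671·23 + 1.0999·56 + 0.0503·42 + 0.1045·16 + 0.1271·33 = 72.8170
  x_3 = 0.1897·18 + 0.1417·23 + 0.0451·56 + 1.1670·42 + 0.1037·16 + 0.1212·33 = 63.8737
  x_4 = 0.0980·18 + 0.1136·23 + 0.1202·56 + 0.1144·42 + 1.1063·16 + 0.0475·33 = 35.1780
  x_5 = 0.1703·18 + 0.1063·23 + 0.0773·56 + 0.1483·42 + 0.1555·16 + 1.0580·33 = 53.4668

53.4668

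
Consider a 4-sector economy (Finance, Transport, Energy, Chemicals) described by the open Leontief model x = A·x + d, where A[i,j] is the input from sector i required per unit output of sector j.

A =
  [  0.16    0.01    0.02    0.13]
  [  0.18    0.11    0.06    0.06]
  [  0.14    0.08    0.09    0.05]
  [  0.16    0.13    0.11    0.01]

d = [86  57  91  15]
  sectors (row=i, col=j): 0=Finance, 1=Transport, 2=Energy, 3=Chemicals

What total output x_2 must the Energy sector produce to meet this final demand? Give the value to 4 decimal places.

130.0936

Form M = I − A:
  [  0.84   -0.01   -0.02   -0.13]
  [ -0.18    0.89   -0.06   -0.06]
  [ -0.14   -0.08    0.91   -0.05]
  [ -0.16   -0.13   -0.11    0.99]
Leontief inverse L = M⁻¹:
  [  1.2401    0.0430    0.0504    0.1680]
  [  0.2841    1.1517    0.0957    0.1119]
  [  0.2302    0.1173    1.1231    0.0941]
  [  0.2633    0.1712    0.1455    1.0624]
Total output x = L · d:
  x_0 = 1.2401·86 + 0.0430·57 + 0.0504·91 + 0.1680·15 = 116.2047
  x_1 = 0.2841·86 + 1.1517·57 + 0.0957·91 + 0.1119·15 = 100.4688
  x_2 = 0.2302·86 + 0.1173·57 + 1.1231·91 + 0.0941·15 = 130.0936
  x_3 = 0.2633·86 + 0.1712·57 + 0.1455·91 + 1.0624·15 = 61.5798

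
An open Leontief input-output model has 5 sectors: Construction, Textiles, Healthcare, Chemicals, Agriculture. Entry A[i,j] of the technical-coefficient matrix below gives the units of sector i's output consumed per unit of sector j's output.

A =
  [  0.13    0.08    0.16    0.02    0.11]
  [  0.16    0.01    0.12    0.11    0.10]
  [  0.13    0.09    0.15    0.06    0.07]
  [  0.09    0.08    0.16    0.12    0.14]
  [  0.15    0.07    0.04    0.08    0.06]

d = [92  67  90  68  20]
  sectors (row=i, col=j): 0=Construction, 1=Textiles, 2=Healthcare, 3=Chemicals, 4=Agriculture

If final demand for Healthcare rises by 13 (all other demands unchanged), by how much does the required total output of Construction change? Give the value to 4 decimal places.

Form M = I − A:
  [  0.87   -0.08   -0.16   -0.02   -0.11]
  [ -0.16    0.99   -0.12   -0.11   -0.10]
  [ -0.13   -0.09    0.85   -0.06   -0.07]
  [ -0.09   -0.08   -0.16    0.88   -0.14]
  [ -0.15   -0.07   -0.04   -0.08    0.94]
Leontief inverse L = M⁻¹:
  [  1.2619    0.1485    0.2837    0.0845    0.1972]
  [  0.2884    1.0841    0.2497    0.1767    0.1940]
  [  0.2617    0.1593    1.2799    0.1278    0.1619]
  [  0.2434    0.1626    0.3074    1.2057    0.2482]
  [  0.2547    0.1250    0.1445    0.1347    1.1378]
Total output x = L · d:
  x_0 = 1.2619·92 + 0.1485·67 + 0.2837·90 + 0.0845·68 + 0.1972·20 = 161.2656
  x_1 = 0.2884·92 + 1.0841·67 + 0.2497·90 + 0.1767·68 + 0.1940·20 = 137.5450
  x_2 = 0.2617·92 + 0.1593·67 + 1.2799·90 + 0.1278·68 + 0.1619·20 = 161.8695
  x_3 = 0.2434·92 + 0.1626·67 + 0.3074·90 + 1.2057·68 + 0.2482·20 = 147.9076
  x_4 = 0.2547·92 + 0.1250·67 + 0.1445·90 + 0.1347·68 + 1.1378·20 = 76.7291
Δx_0 = L[0,2] · Δd_2 = 0.2837 · 13 = 3.6879

3.6879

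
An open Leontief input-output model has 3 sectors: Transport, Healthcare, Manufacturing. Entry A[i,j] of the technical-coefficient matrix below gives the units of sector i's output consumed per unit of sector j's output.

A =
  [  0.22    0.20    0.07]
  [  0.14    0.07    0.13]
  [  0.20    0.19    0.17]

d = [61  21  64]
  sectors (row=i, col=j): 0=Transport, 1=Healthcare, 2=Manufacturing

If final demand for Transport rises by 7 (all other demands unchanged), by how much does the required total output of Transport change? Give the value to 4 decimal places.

9.6950

Form M = I − A:
  [  0.78   -0.20   -0.07]
  [ -0.14    0.93   -0.13]
  [ -0.20   -0.19    0.83]
Leontief inverse L = M⁻¹:
  [  1.3850    0.3323    0.1689]
  [  0.2636    1.1741    0.2061]
  [  0.3941    0.3488    1.2927]
Total output x = L · d:
  x_0 = 1.3850·61 + 0.3323·21 + 0.1689·64 = 102.2716
  x_1 = 0.2636·61 + 1.1741·21 + 0.2061·64 = 53.9253
  x_2 = 0.3941·61 + 0.3488·21 + 1.2927·64 = 114.0965
Δx_0 = L[0,0] · Δd_0 = 1.3850 · 7 = 9.6950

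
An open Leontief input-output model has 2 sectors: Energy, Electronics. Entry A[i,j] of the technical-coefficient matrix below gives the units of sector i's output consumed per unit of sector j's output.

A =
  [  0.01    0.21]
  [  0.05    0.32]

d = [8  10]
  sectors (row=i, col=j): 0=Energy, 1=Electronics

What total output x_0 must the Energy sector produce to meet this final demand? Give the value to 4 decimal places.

11.3777

Form M = I − A:
  [  0.99   -0.21]
  [ -0.05    0.68]
Leontief inverse L = M⁻¹:
  [  1.0261    0.3169]
  [  0.0754    1.4939]
Total output x = L · d:
  x_0 = 1.0261·8 + 0.3169·10 = 11.3777
  x_1 = 0.0754·8 + 1.4939·10 = 15.5425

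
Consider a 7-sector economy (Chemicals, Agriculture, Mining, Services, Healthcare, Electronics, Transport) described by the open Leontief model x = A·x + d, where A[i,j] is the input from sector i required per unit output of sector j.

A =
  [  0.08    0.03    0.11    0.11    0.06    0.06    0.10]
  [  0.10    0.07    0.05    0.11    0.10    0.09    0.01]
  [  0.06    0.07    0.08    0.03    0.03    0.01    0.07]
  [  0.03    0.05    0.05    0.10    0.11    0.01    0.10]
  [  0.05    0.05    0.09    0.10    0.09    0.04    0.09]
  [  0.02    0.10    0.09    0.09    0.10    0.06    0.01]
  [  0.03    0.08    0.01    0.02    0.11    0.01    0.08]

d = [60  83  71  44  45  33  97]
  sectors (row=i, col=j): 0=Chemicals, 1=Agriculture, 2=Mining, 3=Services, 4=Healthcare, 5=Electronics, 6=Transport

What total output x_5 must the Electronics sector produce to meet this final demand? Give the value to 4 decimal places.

Form M = I − A:
  [  0.92   -0.03   -0.11   -0.11   -0.06   -0.06   -0.10]
  [ -0.10    0.93   -0.05   -0.11   -0.10   -0.09   -0.01]
  [ -0.06   -0.07    0.92   -0.03   -0.03   -0.01   -0.07]
  [ -0.03   -0.05   -0.05    0.90   -0.11   -0.01   -0.10]
  [ -0.05   -0.05   -0.09   -0.10    0.91   -0.04   -0.09]
  [ -0.02   -0.10   -0.09   -0.09   -0.10    0.94   -0.01]
  [ -0.03   -0.08   -0.01   -0.02   -0.11   -0.01    0.92]
Leontief inverse L = M⁻¹:
  [  1.1298    0.0920    0.1751    0.1842    0.1437    0.0927    0.1722]
  [  0.1528    1.1308    0.1222    0.1964    0.1860    0.1302    0.0792]
  [  0.0965    0.1096    1.1213    0.0776    0.0823    0.0341    0.1139]
  [  0.0714    0.1001    0.1005    1.1631    0.1832    0.0371    0.1612]
  [  0.0973    0.1076    0.1498    0.1706    1.1695    0.0714    0.1569]
  [  0.0674    0.1550    0.1502    0.1625    0.1745    1.0944    0.0671]
  [  0.0651    0.1192    0.0503    0.0714    0.1675    0.0359    1.1237]
Total output x = L · d:
  x_0 = 1.1298·60 + 0.0920·83 + 0.1751·71 + 0.1842·44 + 0.1437·45 + 0.0927·33 + 0.1722·97 = 122.1948
  x_1 = 0.1528·60 + 1.1308·83 + 0.1222·71 + 0.1964·44 + 0.1860·45 + 0.1302·33 + 0.0792·97 = 140.6785
  x_2 = 0.0965·60 + 0.1096·83 + 1.1213·71 + 0.0776·44 + 0.0823·45 + 0.0341·33 + 0.1139·97 = 113.7837
  x_3 = 0.0714·60 + 0.1001·83 + 0.1005·71 + 1.1631·44 + 0.1832·45 + 0.0371·33 + 0.1612·97 = 96.0073
  x_4 = 0.0973·60 + 0.1076·83 + 0.1498·71 + 0.1706·44 + 1.1695·45 + 0.0714·33 + 0.1569·97 = 103.1139
  x_5 = 0.0674·60 + 0.1550·83 + 0.1502·71 + 0.1625·44 + 0.1745·45 + 1.0944·33 + 0.0671·97 = 85.1986
  x_6 = 0.0651·60 + 0.1192·83 + 0.0503·71 + 0.0714·44 + 0.1675·45 + 0.0359·33 + 1.1237·97 = 138.2311

85.1986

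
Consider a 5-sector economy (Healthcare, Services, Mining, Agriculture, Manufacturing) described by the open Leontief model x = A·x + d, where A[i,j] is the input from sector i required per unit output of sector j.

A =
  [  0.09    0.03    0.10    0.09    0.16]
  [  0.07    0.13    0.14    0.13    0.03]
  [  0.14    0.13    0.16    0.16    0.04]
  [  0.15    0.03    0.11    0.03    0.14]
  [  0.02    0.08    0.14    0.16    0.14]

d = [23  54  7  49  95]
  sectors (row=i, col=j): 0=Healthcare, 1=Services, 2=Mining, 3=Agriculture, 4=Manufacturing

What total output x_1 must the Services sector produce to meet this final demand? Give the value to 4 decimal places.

96.2141

Form M = I − A:
  [  0.91   -0.03   -0.10   -0.09   -0.16]
  [ -0.07    0.87   -0.14   -0.13   -0.03]
  [ -0.14   -0.13    0.84   -0.16   -0.04]
  [ -0.15   -0.03   -0.11    0.97   -0.14]
  [ -0.02   -0.08   -0.14   -0.16    0.86]
Leontief inverse L = M⁻¹:
  [  1.1824    0.1069    0.2303    0.2062    0.2680]
  [  0.1800    1.2176    0.2782    0.2471    0.1291]
  [  0.2769    0.2347    1.3310    0.3049    0.1712]
  [  0.2391    0.1059    0.2373    1.1470    0.2459]
  [  0.1338    0.1737    0.2921    0.2908    1.2547]
Total output x = L · d:
  x_0 = 1.1824·23 + 0.1069·54 + 0.2303·7 + 0.2062·49 + 0.2680·95 = 70.1477
  x_1 = 0.1800·23 + 1.2176·54 + 0.2782·7 + 0.2471·49 + 0.1291·95 = 96.2141
  x_2 = 0.2769·23 + 0.2347·54 + 1.3310·7 + 0.3049·49 + 0.1712·95 = 59.5687
  x_3 = 0.2391·23 + 0.1059·54 + 0.2373·7 + 1.1470·49 + 0.2459·95 = 92.4466
  x_4 = 0.1338·23 + 0.1737·54 + 0.2921·7 + 0.2908·49 + 1.2547·95 = 147.9432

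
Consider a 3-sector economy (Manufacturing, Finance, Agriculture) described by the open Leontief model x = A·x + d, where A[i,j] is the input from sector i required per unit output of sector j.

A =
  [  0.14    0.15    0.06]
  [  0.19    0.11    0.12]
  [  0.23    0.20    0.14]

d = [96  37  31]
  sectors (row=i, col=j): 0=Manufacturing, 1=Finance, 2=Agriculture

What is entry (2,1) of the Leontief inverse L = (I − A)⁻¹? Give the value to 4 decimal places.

Form M = I − A:
  [  0.86   -0.15   -0.06]
  [ -0.19    0.89   -0.12]
  [ -0.23   -0.20    0.86]
Leontief inverse L = M⁻¹:
  [  1.2473    0.2372    0.1201]
  [  0.3213    1.2211    0.1928]
  [  0.4083    0.3474    1.2398]
Total output x = L · d:
  x_0 = 1.2473·96 + 0.2372·37 + 0.1201·31 = 132.2440
  x_1 = 0.3213·96 + 1.2211·37 + 0.1928·31 = 82.0051
  x_2 = 0.4083·96 + 0.3474·37 + 1.2398·31 = 90.4851

L[2,1] = 0.3474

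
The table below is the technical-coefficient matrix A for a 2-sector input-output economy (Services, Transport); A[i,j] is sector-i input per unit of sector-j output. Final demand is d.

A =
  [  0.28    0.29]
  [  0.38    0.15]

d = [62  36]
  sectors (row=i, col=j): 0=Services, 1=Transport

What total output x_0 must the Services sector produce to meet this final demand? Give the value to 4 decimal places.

125.8270

Form M = I − A:
  [  0.72   -0.29]
  [ -0.38    0.85]
Leontief inverse L = M⁻¹:
  [  1.6939    0.5779]
  [  0.7573    1.4348]
Total output x = L · d:
  x_0 = 1.6939·62 + 0.5779·36 = 125.8270
  x_1 = 0.7573·62 + 1.4348·36 = 98.6050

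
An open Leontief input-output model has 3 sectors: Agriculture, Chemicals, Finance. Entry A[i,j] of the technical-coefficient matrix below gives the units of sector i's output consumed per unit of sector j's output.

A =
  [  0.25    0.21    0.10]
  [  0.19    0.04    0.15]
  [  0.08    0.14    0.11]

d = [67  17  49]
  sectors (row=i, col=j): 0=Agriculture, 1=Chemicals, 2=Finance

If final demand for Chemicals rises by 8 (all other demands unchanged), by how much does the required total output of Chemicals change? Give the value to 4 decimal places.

Form M = I − A:
  [  0.75   -0.21   -0.10]
  [ -0.19    0.96   -0.15]
  [ -0.08   -0.14    0.89]
Leontief inverse L = M⁻¹:
  [  1.4452    0.3484    0.2211]
  [  0.3140    1.1436    0.2280]
  [  0.1793    0.2112    1.1793]
Total output x = L · d:
  x_0 = 1.4452·67 + 0.3484·17 + 0.2211·49 = 113.5824
  x_1 = 0.3140·67 + 1.1436·17 + 0.2280·49 = 51.6556
  x_2 = 0.1793·67 + 0.2112·17 + 1.1793·49 = 73.3914
Δx_1 = L[1,1] · Δd_1 = 1.1436 · 8 = 9.1489

9.1489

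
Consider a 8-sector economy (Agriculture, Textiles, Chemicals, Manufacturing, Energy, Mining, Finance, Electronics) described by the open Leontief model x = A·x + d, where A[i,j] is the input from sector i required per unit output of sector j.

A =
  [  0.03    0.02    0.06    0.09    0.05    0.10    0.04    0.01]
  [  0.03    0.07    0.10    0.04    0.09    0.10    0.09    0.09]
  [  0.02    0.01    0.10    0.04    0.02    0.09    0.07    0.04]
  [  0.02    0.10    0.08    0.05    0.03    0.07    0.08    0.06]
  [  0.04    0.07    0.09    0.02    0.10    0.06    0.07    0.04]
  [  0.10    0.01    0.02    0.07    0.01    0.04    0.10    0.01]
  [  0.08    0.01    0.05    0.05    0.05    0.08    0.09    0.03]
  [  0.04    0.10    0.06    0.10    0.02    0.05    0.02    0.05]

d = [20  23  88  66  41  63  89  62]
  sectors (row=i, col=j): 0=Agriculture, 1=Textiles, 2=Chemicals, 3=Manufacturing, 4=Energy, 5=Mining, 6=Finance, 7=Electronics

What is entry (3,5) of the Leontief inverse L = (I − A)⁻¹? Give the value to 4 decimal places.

Form M = I − A:
  [  0.97   -0.02   -0.06   -0.09   -0.05   -0.10   -0.04   -0.01]
  [ -0.03    0.93   -0.10   -0.04   -0.09   -0.10   -0.09   -0.09]
  [ -0.02   -0.01    0.90   -0.04   -0.02   -0.09   -0.07   -0.04]
  [ -0.02   -0.10   -0.08    0.95   -0.03   -0.07   -0.08   -0.06]
  [ -0.04   -0.07   -0.09   -0.02    0.90   -0.06   -0.07   -0.04]
  [ -0.10   -0.01   -0.02   -0.07   -0.01    0.96   -0.10   -0.01]
  [ -0.08   -0.01   -0.05   -0.05   -0.05   -0.08    0.91   -0.03]
  [ -0.04   -0.10   -0.06   -0.10   -0.02   -0.05   -0.02    0.95]
Leontief inverse L = M⁻¹:
  [  1.0654    0.0504    0.1070    0.1291    0.0787    0.1504    0.0948    0.0365]
  [  0.0839    1.1184    0.1750    0.1015    0.1382    0.1788    0.1699    0.1337]
  [  0.0550    0.0350    1.1442    0.0791    0.0443    0.1386    0.1209    0.0642]
  [  0.0630    0.1400    0.1422    1.1001    0.0692    0.1364    0.1467    0.0984]
  [  0.0822    0.1076    0.1530    0.0671    1.1427    0.1256    0.1353    0.0754]
  [  0.1317    0.0346    0.0604    0.1085    0.0367    1.0887    0.1466    0.0317]
  [  0.1196    0.0400    0.0996    0.0953    0.0825    0.1366    1.1467    0.0564]
  [  0.0750    0.1417    0.1187    0.1460    0.0557    0.1111    0.0797    1.0871]
Total output x = L · d:
  x_0 = 1.0654·20 + 0.0504·23 + 0.1070·88 + 0.1291·66 + 0.0787·41 + 0.1504·63 + 0.0948·89 + 0.0365·62 = 63.8127
  x_1 = 0.0839·20 + 1.1184·23 + 0.1750·88 + 0.1015·66 + 0.1382·41 + 0.1788·63 + 0.1699·89 + 0.1337·62 = 89.8446
  x_2 = 0.0550·20 + 0.0350·23 + 1.1442·88 + 0.0791·66 + 0.0443·41 + 0.1386·63 + 0.1209·89 + 0.0642·62 = 133.1123
  x_3 = 0.0630·20 + 0.1400·23 + 0.1422·88 + 1.1001·66 + 0.0692·41 + 0.1364·63 + 0.1467·89 + 0.0984·62 = 120.1840
  x_4 = 0.0822·20 + 0.1076·23 + 0.1530·88 + 0.0671·66 + 1.1427·41 + 0.1256·63 + 0.1353·89 + 0.0754·62 = 93.4937
  x_5 = 0.1317·20 + 0.0346·23 + 0.0604·88 + 0.1085·66 + 0.0367·41 + 1.0887·63 + 0.1466·89 + 0.0317·62 = 101.0076
  x_6 = 0.1196·20 + 0.0400·23 + 0.0996·88 + 0.0953·66 + 0.0825·41 + 0.1366·63 + 1.1467·89 + 0.0564·62 = 135.9142
  x_7 = 0.0750·20 + 0.1417·23 + 0.1187·88 + 0.1460·66 + 0.0557·41 + 0.1111·63 + 0.0797·89 + 1.0871·62 = 108.6112

L[3,5] = 0.1364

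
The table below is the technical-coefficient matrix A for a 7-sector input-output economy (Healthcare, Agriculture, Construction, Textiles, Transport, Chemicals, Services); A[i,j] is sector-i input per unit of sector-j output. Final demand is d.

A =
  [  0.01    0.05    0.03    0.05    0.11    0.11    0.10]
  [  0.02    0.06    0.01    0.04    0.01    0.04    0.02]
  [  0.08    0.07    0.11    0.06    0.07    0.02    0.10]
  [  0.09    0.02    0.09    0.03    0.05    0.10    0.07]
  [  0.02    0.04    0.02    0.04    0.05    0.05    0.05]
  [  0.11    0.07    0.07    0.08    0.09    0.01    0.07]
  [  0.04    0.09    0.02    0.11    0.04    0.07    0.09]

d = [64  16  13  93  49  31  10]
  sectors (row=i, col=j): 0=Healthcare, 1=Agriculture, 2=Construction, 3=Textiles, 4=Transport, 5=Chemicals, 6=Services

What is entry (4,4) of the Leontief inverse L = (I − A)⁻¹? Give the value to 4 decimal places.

L[4,4] = 1.0755

Form M = I − A:
  [  0.99   -0.05   -0.03   -0.05   -0.11   -0.11   -0.10]
  [ -0.02    0.94   -0.01   -0.04   -0.01   -0.04   -0.02]
  [ -0.08   -0.07    0.89   -0.06   -0.07   -0.02   -0.10]
  [ -0.09   -0.02   -0.09    0.97   -0.05   -0.10   -0.07]
  [ -0.02   -0.04   -0.02   -0.04    0.95   -0.05   -0.05]
  [ -0.11   -0.07   -0.07   -0.08   -0.09    0.99   -0.07]
  [ -0.04   -0.09   -0.02   -0.11   -0.04   -0.07    0.91]
Leontief inverse L = M⁻¹:
  [  1.0522    0.0953    0.0652    0.0982    0.1535    0.1505    0.1525]
  [  0.0379    1.0785    0.0255    0.0587    0.0280    0.0586    0.0412]
  [  0.1226    0.1207    1.1523    0.1119    0.1198    0.0707    0.1634]
  [  0.1333    0.0673    0.1309    1.0795    0.1017    0.1436    0.1302]
  [  0.0441    0.0659    0.0409    0.0672    1.0755    0.0752    0.0808]
  [  0.1489    0.1162    0.1088    0.1273    0.1393    1.0626    0.1301]
  [  0.0822    0.1335    0.0567    0.1558    0.0824    0.1164    1.1426]
Total output x = L · d:
  x_0 = 1.0522·64 + 0.0953·16 + 0.0652·13 + 0.0982·93 + 0.1535·49 + 0.1505·31 + 0.1525·10 = 92.5603
  x_1 = 0.0379·64 + 1.0785·16 + 0.0255·13 + 0.0587·93 + 0.0280·49 + 0.0586·31 + 0.0412·10 = 29.0689
  x_2 = 0.1226·64 + 0.1207·16 + 1.1523·13 + 0.1119·93 + 0.1198·49 + 0.0707·31 + 0.1634·10 = 44.8597
  x_3 = 0.1333·64 + 0.0673·16 + 0.1309·13 + 1.0795·93 + 0.1017·49 + 0.1436·31 + 0.1302·10 = 122.4376
  x_4 = 0.0441·64 + 0.0659·16 + 0.0409·13 + 0.0672·93 + 1.0755·49 + 0.0752·31 + 0.0808·10 = 66.5044
  x_5 = 0.1489·64 + 0.1162·16 + 0.1088·13 + 0.1273·93 + 0.1393·49 + 1.0626·31 + 0.1301·10 = 65.7129
  x_6 = 0.0822·64 + 0.1335·16 + 0.0567·13 + 0.1558·93 + 0.0824·49 + 0.1164·31 + 1.1426·10 = 41.6967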